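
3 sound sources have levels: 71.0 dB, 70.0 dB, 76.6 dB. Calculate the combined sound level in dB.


Formula: L_total = 10 * log10( sum(10^(Li/10)) )
  Source 1: 10^(71.0/10) = 12589254.1179
  Source 2: 10^(70.0/10) = 10000000.0
  Source 3: 10^(76.6/10) = 45708818.9615
Sum of linear values = 68298073.0794
L_total = 10 * log10(68298073.0794) = 78.34

78.34 dB


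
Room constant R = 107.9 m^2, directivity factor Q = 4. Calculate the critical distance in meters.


Given values:
  R = 107.9 m^2, Q = 4
Formula: d_c = 0.141 * sqrt(Q * R)
Compute Q * R = 4 * 107.9 = 431.6
Compute sqrt(431.6) = 20.775
d_c = 0.141 * 20.775 = 2.929

2.929 m


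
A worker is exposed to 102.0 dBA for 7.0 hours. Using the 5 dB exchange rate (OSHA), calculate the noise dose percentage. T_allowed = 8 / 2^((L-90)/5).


Given values:
  L = 102.0 dBA, T = 7.0 hours
Formula: T_allowed = 8 / 2^((L - 90) / 5)
Compute exponent: (102.0 - 90) / 5 = 2.4
Compute 2^(2.4) = 5.278032
T_allowed = 8 / 5.278032 = 1.515716 hours
Dose = (T / T_allowed) * 100
Dose = (7.0 / 1.515716) * 100 = 461.83

461.83 %


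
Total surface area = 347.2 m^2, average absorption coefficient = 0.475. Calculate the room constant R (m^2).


Given values:
  S = 347.2 m^2, alpha = 0.475
Formula: R = S * alpha / (1 - alpha)
Numerator: 347.2 * 0.475 = 164.92
Denominator: 1 - 0.475 = 0.525
R = 164.92 / 0.525 = 314.13

314.13 m^2


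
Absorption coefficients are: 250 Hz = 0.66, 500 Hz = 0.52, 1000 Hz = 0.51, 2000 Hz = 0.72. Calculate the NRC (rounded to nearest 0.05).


Given values:
  a_250 = 0.66, a_500 = 0.52
  a_1000 = 0.51, a_2000 = 0.72
Formula: NRC = (a250 + a500 + a1000 + a2000) / 4
Sum = 0.66 + 0.52 + 0.51 + 0.72 = 2.41
NRC = 2.41 / 4 = 0.6025
Rounded to nearest 0.05: 0.6

0.6


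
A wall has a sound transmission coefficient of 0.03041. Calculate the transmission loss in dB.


Given values:
  tau = 0.03041
Formula: TL = 10 * log10(1 / tau)
Compute 1 / tau = 1 / 0.03041 = 32.8839
Compute log10(32.8839) = 1.516983
TL = 10 * 1.516983 = 15.17

15.17 dB


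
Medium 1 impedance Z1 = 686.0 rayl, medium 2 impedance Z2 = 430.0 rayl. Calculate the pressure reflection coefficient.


Given values:
  Z1 = 686.0 rayl, Z2 = 430.0 rayl
Formula: R = (Z2 - Z1) / (Z2 + Z1)
Numerator: Z2 - Z1 = 430.0 - 686.0 = -256.0
Denominator: Z2 + Z1 = 430.0 + 686.0 = 1116.0
R = -256.0 / 1116.0 = -0.2294

-0.2294


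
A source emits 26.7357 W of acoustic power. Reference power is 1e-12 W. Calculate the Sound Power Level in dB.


Given values:
  W = 26.7357 W
  W_ref = 1e-12 W
Formula: SWL = 10 * log10(W / W_ref)
Compute ratio: W / W_ref = 26735700000000
Compute log10: log10(26735700000000) = 13.427092
Multiply: SWL = 10 * 13.427092 = 134.27

134.27 dB


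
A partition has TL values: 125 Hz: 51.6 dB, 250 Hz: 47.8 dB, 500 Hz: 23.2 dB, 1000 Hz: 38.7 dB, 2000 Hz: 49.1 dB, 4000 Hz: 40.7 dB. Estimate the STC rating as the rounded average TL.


Given TL values at each frequency:
  125 Hz: 51.6 dB
  250 Hz: 47.8 dB
  500 Hz: 23.2 dB
  1000 Hz: 38.7 dB
  2000 Hz: 49.1 dB
  4000 Hz: 40.7 dB
Formula: STC ~ round(average of TL values)
Sum = 51.6 + 47.8 + 23.2 + 38.7 + 49.1 + 40.7 = 251.1
Average = 251.1 / 6 = 41.85
Rounded: 42

42


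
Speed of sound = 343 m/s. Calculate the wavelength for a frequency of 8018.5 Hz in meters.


Given values:
  c = 343 m/s, f = 8018.5 Hz
Formula: lambda = c / f
lambda = 343 / 8018.5
lambda = 0.0428

0.0428 m


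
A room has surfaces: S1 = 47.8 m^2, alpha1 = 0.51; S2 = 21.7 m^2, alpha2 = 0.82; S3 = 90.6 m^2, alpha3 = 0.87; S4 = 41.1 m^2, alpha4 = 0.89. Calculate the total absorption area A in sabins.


Given surfaces:
  Surface 1: 47.8 * 0.51 = 24.378
  Surface 2: 21.7 * 0.82 = 17.794
  Surface 3: 90.6 * 0.87 = 78.822
  Surface 4: 41.1 * 0.89 = 36.579
Formula: A = sum(Si * alpha_i)
A = 24.378 + 17.794 + 78.822 + 36.579
A = 157.57

157.57 sabins


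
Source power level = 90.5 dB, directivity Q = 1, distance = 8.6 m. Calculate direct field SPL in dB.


Given values:
  Lw = 90.5 dB, Q = 1, r = 8.6 m
Formula: SPL = Lw + 10 * log10(Q / (4 * pi * r^2))
Compute 4 * pi * r^2 = 4 * pi * 8.6^2 = 929.4088
Compute Q / denom = 1 / 929.4088 = 0.00107595
Compute 10 * log10(0.00107595) = -29.6821
SPL = 90.5 + (-29.6821) = 60.82

60.82 dB


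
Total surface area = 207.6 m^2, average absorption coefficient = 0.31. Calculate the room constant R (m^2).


Given values:
  S = 207.6 m^2, alpha = 0.31
Formula: R = S * alpha / (1 - alpha)
Numerator: 207.6 * 0.31 = 64.356
Denominator: 1 - 0.31 = 0.69
R = 64.356 / 0.69 = 93.27

93.27 m^2


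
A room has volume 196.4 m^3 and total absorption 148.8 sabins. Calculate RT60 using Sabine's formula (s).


Given values:
  V = 196.4 m^3
  A = 148.8 sabins
Formula: RT60 = 0.161 * V / A
Numerator: 0.161 * 196.4 = 31.6204
RT60 = 31.6204 / 148.8 = 0.213

0.213 s


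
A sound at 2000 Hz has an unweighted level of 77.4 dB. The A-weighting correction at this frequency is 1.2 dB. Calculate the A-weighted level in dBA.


Given values:
  SPL = 77.4 dB
  A-weighting at 2000 Hz = 1.2 dB
Formula: L_A = SPL + A_weight
L_A = 77.4 + (1.2)
L_A = 78.6

78.6 dBA


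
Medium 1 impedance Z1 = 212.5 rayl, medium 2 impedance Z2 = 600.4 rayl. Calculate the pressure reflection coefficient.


Given values:
  Z1 = 212.5 rayl, Z2 = 600.4 rayl
Formula: R = (Z2 - Z1) / (Z2 + Z1)
Numerator: Z2 - Z1 = 600.4 - 212.5 = 387.9
Denominator: Z2 + Z1 = 600.4 + 212.5 = 812.9
R = 387.9 / 812.9 = 0.4772

0.4772


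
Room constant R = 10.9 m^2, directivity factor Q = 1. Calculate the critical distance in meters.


Given values:
  R = 10.9 m^2, Q = 1
Formula: d_c = 0.141 * sqrt(Q * R)
Compute Q * R = 1 * 10.9 = 10.9
Compute sqrt(10.9) = 3.3015
d_c = 0.141 * 3.3015 = 0.466

0.466 m


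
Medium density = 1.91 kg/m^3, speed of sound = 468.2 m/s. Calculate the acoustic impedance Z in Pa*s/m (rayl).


Given values:
  rho = 1.91 kg/m^3
  c = 468.2 m/s
Formula: Z = rho * c
Z = 1.91 * 468.2
Z = 894.26

894.26 rayl


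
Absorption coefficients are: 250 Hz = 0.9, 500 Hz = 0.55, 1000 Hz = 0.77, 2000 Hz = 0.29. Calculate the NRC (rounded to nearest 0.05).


Given values:
  a_250 = 0.9, a_500 = 0.55
  a_1000 = 0.77, a_2000 = 0.29
Formula: NRC = (a250 + a500 + a1000 + a2000) / 4
Sum = 0.9 + 0.55 + 0.77 + 0.29 = 2.51
NRC = 2.51 / 4 = 0.6275
Rounded to nearest 0.05: 0.65

0.65


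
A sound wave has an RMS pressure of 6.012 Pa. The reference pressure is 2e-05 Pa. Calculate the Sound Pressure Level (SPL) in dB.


Given values:
  p = 6.012 Pa
  p_ref = 2e-05 Pa
Formula: SPL = 20 * log10(p / p_ref)
Compute ratio: p / p_ref = 6.012 / 2e-05 = 300600
Compute log10: log10(300600) = 5.477989
Multiply: SPL = 20 * 5.477989 = 109.56

109.56 dB


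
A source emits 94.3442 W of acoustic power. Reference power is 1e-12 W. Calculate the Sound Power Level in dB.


Given values:
  W = 94.3442 W
  W_ref = 1e-12 W
Formula: SWL = 10 * log10(W / W_ref)
Compute ratio: W / W_ref = 94344200000000
Compute log10: log10(94344200000000) = 13.974715
Multiply: SWL = 10 * 13.974715 = 139.75

139.75 dB


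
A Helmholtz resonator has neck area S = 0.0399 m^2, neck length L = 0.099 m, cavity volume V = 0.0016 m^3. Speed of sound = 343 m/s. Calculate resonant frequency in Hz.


Given values:
  S = 0.0399 m^2, L = 0.099 m, V = 0.0016 m^3, c = 343 m/s
Formula: f = (c / (2*pi)) * sqrt(S / (V * L))
Compute V * L = 0.0016 * 0.099 = 0.0001584
Compute S / (V * L) = 0.0399 / 0.0001584 = 251.8939
Compute sqrt(251.8939) = 15.871166
Compute c / (2*pi) = 343 / 6.283185 = 54.590148
f = 54.590148 * 15.871166 = 866.41

866.41 Hz


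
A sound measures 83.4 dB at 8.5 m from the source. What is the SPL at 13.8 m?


Given values:
  SPL1 = 83.4 dB, r1 = 8.5 m, r2 = 13.8 m
Formula: SPL2 = SPL1 - 20 * log10(r2 / r1)
Compute ratio: r2 / r1 = 13.8 / 8.5 = 1.6235
Compute log10: log10(1.6235) = 0.210452
Compute drop: 20 * 0.210452 = 4.209
SPL2 = 83.4 - 4.209 = 79.19

79.19 dB


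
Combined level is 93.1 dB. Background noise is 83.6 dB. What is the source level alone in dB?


Given values:
  L_total = 93.1 dB, L_bg = 83.6 dB
Formula: L_source = 10 * log10(10^(L_total/10) - 10^(L_bg/10))
Convert to linear:
  10^(93.1/10) = 2041737944.6695
  10^(83.6/10) = 229086765.2768
Difference: 2041737944.6695 - 229086765.2768 = 1812651179.3927
L_source = 10 * log10(1812651179.3927) = 92.58

92.58 dB


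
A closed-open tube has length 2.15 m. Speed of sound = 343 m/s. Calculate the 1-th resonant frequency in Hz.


Given values:
  Tube type: closed-open, L = 2.15 m, c = 343 m/s, n = 1
Formula: f_n = (2n - 1) * c / (4 * L)
Compute 2n - 1 = 2*1 - 1 = 1
Compute 4 * L = 4 * 2.15 = 8.6
f = 1 * 343 / 8.6
f = 39.88

39.88 Hz


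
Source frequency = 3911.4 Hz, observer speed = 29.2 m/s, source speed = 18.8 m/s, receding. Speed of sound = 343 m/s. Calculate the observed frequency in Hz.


Given values:
  f_s = 3911.4 Hz, v_o = 29.2 m/s, v_s = 18.8 m/s
  Direction: receding
Formula: f_o = f_s * (c - v_o) / (c + v_s)
Numerator: c - v_o = 343 - 29.2 = 313.8
Denominator: c + v_s = 343 + 18.8 = 361.8
f_o = 3911.4 * 313.8 / 361.8 = 3392.47

3392.47 Hz


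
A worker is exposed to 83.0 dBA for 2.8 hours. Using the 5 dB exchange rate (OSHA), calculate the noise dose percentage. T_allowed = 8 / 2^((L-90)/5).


Given values:
  L = 83.0 dBA, T = 2.8 hours
Formula: T_allowed = 8 / 2^((L - 90) / 5)
Compute exponent: (83.0 - 90) / 5 = -1.4
Compute 2^(-1.4) = 0.378929
T_allowed = 8 / 0.378929 = 21.112134 hours
Dose = (T / T_allowed) * 100
Dose = (2.8 / 21.112134) * 100 = 13.26

13.26 %


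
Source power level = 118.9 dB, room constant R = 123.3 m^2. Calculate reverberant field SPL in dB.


Given values:
  Lw = 118.9 dB, R = 123.3 m^2
Formula: SPL = Lw + 10 * log10(4 / R)
Compute 4 / R = 4 / 123.3 = 0.032441
Compute 10 * log10(0.032441) = -14.8891
SPL = 118.9 + (-14.8891) = 104.01

104.01 dB


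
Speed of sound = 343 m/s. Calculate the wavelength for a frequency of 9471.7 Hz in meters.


Given values:
  c = 343 m/s, f = 9471.7 Hz
Formula: lambda = c / f
lambda = 343 / 9471.7
lambda = 0.0362

0.0362 m


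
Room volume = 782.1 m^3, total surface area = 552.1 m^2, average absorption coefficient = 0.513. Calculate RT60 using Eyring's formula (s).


Given values:
  V = 782.1 m^3, S = 552.1 m^2, alpha = 0.513
Formula: RT60 = 0.161 * V / (-S * ln(1 - alpha))
Compute ln(1 - 0.513) = ln(0.487) = -0.719491
Denominator: -552.1 * -0.719491 = 397.231
Numerator: 0.161 * 782.1 = 125.9181
RT60 = 125.9181 / 397.231 = 0.317

0.317 s


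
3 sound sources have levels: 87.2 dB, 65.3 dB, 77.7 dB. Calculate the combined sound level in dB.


Formula: L_total = 10 * log10( sum(10^(Li/10)) )
  Source 1: 10^(87.2/10) = 524807460.2498
  Source 2: 10^(65.3/10) = 3388441.5614
  Source 3: 10^(77.7/10) = 58884365.5356
Sum of linear values = 587080267.3468
L_total = 10 * log10(587080267.3468) = 87.69

87.69 dB


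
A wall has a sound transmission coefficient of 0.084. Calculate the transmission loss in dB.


Given values:
  tau = 0.084
Formula: TL = 10 * log10(1 / tau)
Compute 1 / tau = 1 / 0.084 = 11.9048
Compute log10(11.9048) = 1.075722
TL = 10 * 1.075722 = 10.76

10.76 dB


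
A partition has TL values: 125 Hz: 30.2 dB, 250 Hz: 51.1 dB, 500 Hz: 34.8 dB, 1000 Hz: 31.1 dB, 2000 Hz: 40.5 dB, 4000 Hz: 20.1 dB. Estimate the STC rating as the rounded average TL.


Given TL values at each frequency:
  125 Hz: 30.2 dB
  250 Hz: 51.1 dB
  500 Hz: 34.8 dB
  1000 Hz: 31.1 dB
  2000 Hz: 40.5 dB
  4000 Hz: 20.1 dB
Formula: STC ~ round(average of TL values)
Sum = 30.2 + 51.1 + 34.8 + 31.1 + 40.5 + 20.1 = 207.8
Average = 207.8 / 6 = 34.63
Rounded: 35

35


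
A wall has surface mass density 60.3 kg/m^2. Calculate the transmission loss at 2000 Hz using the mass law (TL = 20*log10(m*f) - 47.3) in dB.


Given values:
  m = 60.3 kg/m^2, f = 2000 Hz
Formula: TL = 20 * log10(m * f) - 47.3
Compute m * f = 60.3 * 2000 = 120600.0
Compute log10(120600.0) = 5.081347
Compute 20 * 5.081347 = 101.6269
TL = 101.6269 - 47.3 = 54.33

54.33 dB


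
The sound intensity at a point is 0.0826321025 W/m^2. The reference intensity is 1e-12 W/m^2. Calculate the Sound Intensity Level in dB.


Given values:
  I = 0.0826321025 W/m^2
  I_ref = 1e-12 W/m^2
Formula: SIL = 10 * log10(I / I_ref)
Compute ratio: I / I_ref = 82632102500
Compute log10: log10(82632102500) = 10.917149
Multiply: SIL = 10 * 10.917149 = 109.17

109.17 dB


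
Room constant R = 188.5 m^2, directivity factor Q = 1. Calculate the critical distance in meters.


Given values:
  R = 188.5 m^2, Q = 1
Formula: d_c = 0.141 * sqrt(Q * R)
Compute Q * R = 1 * 188.5 = 188.5
Compute sqrt(188.5) = 13.7295
d_c = 0.141 * 13.7295 = 1.936

1.936 m


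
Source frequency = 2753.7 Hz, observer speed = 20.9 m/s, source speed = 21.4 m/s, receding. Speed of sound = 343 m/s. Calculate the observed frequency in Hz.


Given values:
  f_s = 2753.7 Hz, v_o = 20.9 m/s, v_s = 21.4 m/s
  Direction: receding
Formula: f_o = f_s * (c - v_o) / (c + v_s)
Numerator: c - v_o = 343 - 20.9 = 322.1
Denominator: c + v_s = 343 + 21.4 = 364.4
f_o = 2753.7 * 322.1 / 364.4 = 2434.05

2434.05 Hz


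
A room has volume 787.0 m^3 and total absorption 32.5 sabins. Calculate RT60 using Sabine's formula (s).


Given values:
  V = 787.0 m^3
  A = 32.5 sabins
Formula: RT60 = 0.161 * V / A
Numerator: 0.161 * 787.0 = 126.707
RT60 = 126.707 / 32.5 = 3.899

3.899 s


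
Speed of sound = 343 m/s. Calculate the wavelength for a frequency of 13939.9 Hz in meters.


Given values:
  c = 343 m/s, f = 13939.9 Hz
Formula: lambda = c / f
lambda = 343 / 13939.9
lambda = 0.0246

0.0246 m


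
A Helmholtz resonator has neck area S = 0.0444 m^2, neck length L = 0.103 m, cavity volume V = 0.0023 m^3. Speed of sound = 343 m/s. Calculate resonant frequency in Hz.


Given values:
  S = 0.0444 m^2, L = 0.103 m, V = 0.0023 m^3, c = 343 m/s
Formula: f = (c / (2*pi)) * sqrt(S / (V * L))
Compute V * L = 0.0023 * 0.103 = 0.0002369
Compute S / (V * L) = 0.0444 / 0.0002369 = 187.4209
Compute sqrt(187.4209) = 13.690175
Compute c / (2*pi) = 343 / 6.283185 = 54.590148
f = 54.590148 * 13.690175 = 747.35

747.35 Hz


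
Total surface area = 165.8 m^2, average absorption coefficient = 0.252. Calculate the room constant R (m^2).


Given values:
  S = 165.8 m^2, alpha = 0.252
Formula: R = S * alpha / (1 - alpha)
Numerator: 165.8 * 0.252 = 41.7816
Denominator: 1 - 0.252 = 0.748
R = 41.7816 / 0.748 = 55.86

55.86 m^2


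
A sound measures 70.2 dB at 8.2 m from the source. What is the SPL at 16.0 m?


Given values:
  SPL1 = 70.2 dB, r1 = 8.2 m, r2 = 16.0 m
Formula: SPL2 = SPL1 - 20 * log10(r2 / r1)
Compute ratio: r2 / r1 = 16.0 / 8.2 = 1.9512
Compute log10: log10(1.9512) = 0.290302
Compute drop: 20 * 0.290302 = 5.806
SPL2 = 70.2 - 5.806 = 64.39

64.39 dB


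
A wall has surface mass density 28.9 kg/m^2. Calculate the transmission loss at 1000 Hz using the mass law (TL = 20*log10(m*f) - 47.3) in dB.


Given values:
  m = 28.9 kg/m^2, f = 1000 Hz
Formula: TL = 20 * log10(m * f) - 47.3
Compute m * f = 28.9 * 1000 = 28900.0
Compute log10(28900.0) = 4.460898
Compute 20 * 4.460898 = 89.218
TL = 89.218 - 47.3 = 41.92

41.92 dB


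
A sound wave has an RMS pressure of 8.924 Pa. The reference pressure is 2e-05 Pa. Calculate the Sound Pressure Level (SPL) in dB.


Given values:
  p = 8.924 Pa
  p_ref = 2e-05 Pa
Formula: SPL = 20 * log10(p / p_ref)
Compute ratio: p / p_ref = 8.924 / 2e-05 = 446200
Compute log10: log10(446200) = 5.64953
Multiply: SPL = 20 * 5.64953 = 112.99

112.99 dB


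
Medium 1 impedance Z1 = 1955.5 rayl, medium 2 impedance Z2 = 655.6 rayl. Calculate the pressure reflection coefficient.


Given values:
  Z1 = 1955.5 rayl, Z2 = 655.6 rayl
Formula: R = (Z2 - Z1) / (Z2 + Z1)
Numerator: Z2 - Z1 = 655.6 - 1955.5 = -1299.9
Denominator: Z2 + Z1 = 655.6 + 1955.5 = 2611.1
R = -1299.9 / 2611.1 = -0.4978

-0.4978


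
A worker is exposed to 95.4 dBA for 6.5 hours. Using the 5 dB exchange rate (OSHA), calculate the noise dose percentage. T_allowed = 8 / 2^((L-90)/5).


Given values:
  L = 95.4 dBA, T = 6.5 hours
Formula: T_allowed = 8 / 2^((L - 90) / 5)
Compute exponent: (95.4 - 90) / 5 = 1.08
Compute 2^(1.08) = 2.114036
T_allowed = 8 / 2.114036 = 3.784231 hours
Dose = (T / T_allowed) * 100
Dose = (6.5 / 3.784231) * 100 = 171.77

171.77 %


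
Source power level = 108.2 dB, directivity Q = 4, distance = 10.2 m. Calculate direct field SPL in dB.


Given values:
  Lw = 108.2 dB, Q = 4, r = 10.2 m
Formula: SPL = Lw + 10 * log10(Q / (4 * pi * r^2))
Compute 4 * pi * r^2 = 4 * pi * 10.2^2 = 1307.4052
Compute Q / denom = 4 / 1307.4052 = 0.0030595
Compute 10 * log10(0.0030595) = -25.1435
SPL = 108.2 + (-25.1435) = 83.06

83.06 dB


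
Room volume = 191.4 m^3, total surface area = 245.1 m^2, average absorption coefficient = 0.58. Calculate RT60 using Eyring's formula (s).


Given values:
  V = 191.4 m^3, S = 245.1 m^2, alpha = 0.58
Formula: RT60 = 0.161 * V / (-S * ln(1 - alpha))
Compute ln(1 - 0.58) = ln(0.42) = -0.867501
Denominator: -245.1 * -0.867501 = 212.6245
Numerator: 0.161 * 191.4 = 30.8154
RT60 = 30.8154 / 212.6245 = 0.145

0.145 s


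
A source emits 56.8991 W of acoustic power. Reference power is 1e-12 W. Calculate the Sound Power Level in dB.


Given values:
  W = 56.8991 W
  W_ref = 1e-12 W
Formula: SWL = 10 * log10(W / W_ref)
Compute ratio: W / W_ref = 56899100000000
Compute log10: log10(56899100000000) = 13.755105
Multiply: SWL = 10 * 13.755105 = 137.55

137.55 dB


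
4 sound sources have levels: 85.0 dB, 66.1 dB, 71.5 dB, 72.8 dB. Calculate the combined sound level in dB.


Formula: L_total = 10 * log10( sum(10^(Li/10)) )
  Source 1: 10^(85.0/10) = 316227766.0168
  Source 2: 10^(66.1/10) = 4073802.778
  Source 3: 10^(71.5/10) = 14125375.4462
  Source 4: 10^(72.8/10) = 19054607.1796
Sum of linear values = 353481551.4206
L_total = 10 * log10(353481551.4206) = 85.48

85.48 dB


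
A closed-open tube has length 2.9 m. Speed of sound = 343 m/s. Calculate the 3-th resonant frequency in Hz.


Given values:
  Tube type: closed-open, L = 2.9 m, c = 343 m/s, n = 3
Formula: f_n = (2n - 1) * c / (4 * L)
Compute 2n - 1 = 2*3 - 1 = 5
Compute 4 * L = 4 * 2.9 = 11.6
f = 5 * 343 / 11.6
f = 147.84

147.84 Hz


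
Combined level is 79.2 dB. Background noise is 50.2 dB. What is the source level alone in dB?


Given values:
  L_total = 79.2 dB, L_bg = 50.2 dB
Formula: L_source = 10 * log10(10^(L_total/10) - 10^(L_bg/10))
Convert to linear:
  10^(79.2/10) = 83176377.1103
  10^(50.2/10) = 104712.8548
Difference: 83176377.1103 - 104712.8548 = 83071664.2555
L_source = 10 * log10(83071664.2555) = 79.19

79.19 dB


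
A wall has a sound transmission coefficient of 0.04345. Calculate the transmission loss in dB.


Given values:
  tau = 0.04345
Formula: TL = 10 * log10(1 / tau)
Compute 1 / tau = 1 / 0.04345 = 23.015
Compute log10(23.015) = 1.362011
TL = 10 * 1.362011 = 13.62

13.62 dB


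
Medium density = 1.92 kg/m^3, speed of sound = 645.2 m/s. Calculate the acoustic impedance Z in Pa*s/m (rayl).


Given values:
  rho = 1.92 kg/m^3
  c = 645.2 m/s
Formula: Z = rho * c
Z = 1.92 * 645.2
Z = 1238.78

1238.78 rayl


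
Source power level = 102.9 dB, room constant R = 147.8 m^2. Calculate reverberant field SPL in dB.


Given values:
  Lw = 102.9 dB, R = 147.8 m^2
Formula: SPL = Lw + 10 * log10(4 / R)
Compute 4 / R = 4 / 147.8 = 0.027064
Compute 10 * log10(0.027064) = -15.6761
SPL = 102.9 + (-15.6761) = 87.22

87.22 dB


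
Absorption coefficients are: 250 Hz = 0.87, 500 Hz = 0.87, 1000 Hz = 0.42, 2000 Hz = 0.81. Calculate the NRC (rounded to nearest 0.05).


Given values:
  a_250 = 0.87, a_500 = 0.87
  a_1000 = 0.42, a_2000 = 0.81
Formula: NRC = (a250 + a500 + a1000 + a2000) / 4
Sum = 0.87 + 0.87 + 0.42 + 0.81 = 2.97
NRC = 2.97 / 4 = 0.7425
Rounded to nearest 0.05: 0.75

0.75


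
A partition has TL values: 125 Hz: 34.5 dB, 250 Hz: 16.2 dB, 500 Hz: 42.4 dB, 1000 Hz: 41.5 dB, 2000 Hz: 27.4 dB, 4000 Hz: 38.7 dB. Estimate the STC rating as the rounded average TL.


Given TL values at each frequency:
  125 Hz: 34.5 dB
  250 Hz: 16.2 dB
  500 Hz: 42.4 dB
  1000 Hz: 41.5 dB
  2000 Hz: 27.4 dB
  4000 Hz: 38.7 dB
Formula: STC ~ round(average of TL values)
Sum = 34.5 + 16.2 + 42.4 + 41.5 + 27.4 + 38.7 = 200.7
Average = 200.7 / 6 = 33.45
Rounded: 33

33


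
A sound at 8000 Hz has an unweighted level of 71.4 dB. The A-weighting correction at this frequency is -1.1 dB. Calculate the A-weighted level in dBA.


Given values:
  SPL = 71.4 dB
  A-weighting at 8000 Hz = -1.1 dB
Formula: L_A = SPL + A_weight
L_A = 71.4 + (-1.1)
L_A = 70.3

70.3 dBA


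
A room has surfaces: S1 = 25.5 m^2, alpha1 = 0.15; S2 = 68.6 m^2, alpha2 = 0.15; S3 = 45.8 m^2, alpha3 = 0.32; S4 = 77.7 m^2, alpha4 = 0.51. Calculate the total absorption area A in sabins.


Given surfaces:
  Surface 1: 25.5 * 0.15 = 3.825
  Surface 2: 68.6 * 0.15 = 10.29
  Surface 3: 45.8 * 0.32 = 14.656
  Surface 4: 77.7 * 0.51 = 39.627
Formula: A = sum(Si * alpha_i)
A = 3.825 + 10.29 + 14.656 + 39.627
A = 68.4

68.4 sabins


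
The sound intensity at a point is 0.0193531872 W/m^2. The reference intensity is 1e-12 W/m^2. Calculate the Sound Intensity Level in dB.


Given values:
  I = 0.0193531872 W/m^2
  I_ref = 1e-12 W/m^2
Formula: SIL = 10 * log10(I / I_ref)
Compute ratio: I / I_ref = 19353187200
Compute log10: log10(19353187200) = 10.286752
Multiply: SIL = 10 * 10.286752 = 102.87

102.87 dB


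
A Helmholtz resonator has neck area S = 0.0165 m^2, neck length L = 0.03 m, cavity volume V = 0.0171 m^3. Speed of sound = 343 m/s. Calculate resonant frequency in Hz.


Given values:
  S = 0.0165 m^2, L = 0.03 m, V = 0.0171 m^3, c = 343 m/s
Formula: f = (c / (2*pi)) * sqrt(S / (V * L))
Compute V * L = 0.0171 * 0.03 = 0.000513
Compute S / (V * L) = 0.0165 / 0.000513 = 32.1637
Compute sqrt(32.1637) = 5.671305
Compute c / (2*pi) = 343 / 6.283185 = 54.590148
f = 54.590148 * 5.671305 = 309.6

309.6 Hz


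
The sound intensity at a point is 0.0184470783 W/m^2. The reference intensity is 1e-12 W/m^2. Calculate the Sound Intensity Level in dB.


Given values:
  I = 0.0184470783 W/m^2
  I_ref = 1e-12 W/m^2
Formula: SIL = 10 * log10(I / I_ref)
Compute ratio: I / I_ref = 18447078300
Compute log10: log10(18447078300) = 10.265928
Multiply: SIL = 10 * 10.265928 = 102.66

102.66 dB


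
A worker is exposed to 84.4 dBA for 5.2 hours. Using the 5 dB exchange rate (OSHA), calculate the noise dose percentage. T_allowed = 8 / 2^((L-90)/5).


Given values:
  L = 84.4 dBA, T = 5.2 hours
Formula: T_allowed = 8 / 2^((L - 90) / 5)
Compute exponent: (84.4 - 90) / 5 = -1.12
Compute 2^(-1.12) = 0.460094
T_allowed = 8 / 0.460094 = 17.387751 hours
Dose = (T / T_allowed) * 100
Dose = (5.2 / 17.387751) * 100 = 29.91

29.91 %


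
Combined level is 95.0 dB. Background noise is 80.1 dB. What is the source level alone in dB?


Given values:
  L_total = 95.0 dB, L_bg = 80.1 dB
Formula: L_source = 10 * log10(10^(L_total/10) - 10^(L_bg/10))
Convert to linear:
  10^(95.0/10) = 3162277660.1684
  10^(80.1/10) = 102329299.2281
Difference: 3162277660.1684 - 102329299.2281 = 3059948360.9403
L_source = 10 * log10(3059948360.9403) = 94.86

94.86 dB


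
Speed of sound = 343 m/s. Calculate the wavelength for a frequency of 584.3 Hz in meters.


Given values:
  c = 343 m/s, f = 584.3 Hz
Formula: lambda = c / f
lambda = 343 / 584.3
lambda = 0.587

0.587 m


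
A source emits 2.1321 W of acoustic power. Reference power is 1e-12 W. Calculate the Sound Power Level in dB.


Given values:
  W = 2.1321 W
  W_ref = 1e-12 W
Formula: SWL = 10 * log10(W / W_ref)
Compute ratio: W / W_ref = 2132100000000
Compute log10: log10(2132100000000) = 12.328808
Multiply: SWL = 10 * 12.328808 = 123.29

123.29 dB


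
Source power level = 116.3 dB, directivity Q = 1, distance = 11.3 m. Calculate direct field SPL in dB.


Given values:
  Lw = 116.3 dB, Q = 1, r = 11.3 m
Formula: SPL = Lw + 10 * log10(Q / (4 * pi * r^2))
Compute 4 * pi * r^2 = 4 * pi * 11.3^2 = 1604.5999
Compute Q / denom = 1 / 1604.5999 = 0.00062321
Compute 10 * log10(0.00062321) = -32.0537
SPL = 116.3 + (-32.0537) = 84.25

84.25 dB


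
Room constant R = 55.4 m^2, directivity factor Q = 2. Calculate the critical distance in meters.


Given values:
  R = 55.4 m^2, Q = 2
Formula: d_c = 0.141 * sqrt(Q * R)
Compute Q * R = 2 * 55.4 = 110.8
Compute sqrt(110.8) = 10.5262
d_c = 0.141 * 10.5262 = 1.484

1.484 m


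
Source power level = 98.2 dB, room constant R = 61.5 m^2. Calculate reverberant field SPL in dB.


Given values:
  Lw = 98.2 dB, R = 61.5 m^2
Formula: SPL = Lw + 10 * log10(4 / R)
Compute 4 / R = 4 / 61.5 = 0.065041
Compute 10 * log10(0.065041) = -11.8681
SPL = 98.2 + (-11.8681) = 86.33

86.33 dB


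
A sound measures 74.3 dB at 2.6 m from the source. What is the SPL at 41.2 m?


Given values:
  SPL1 = 74.3 dB, r1 = 2.6 m, r2 = 41.2 m
Formula: SPL2 = SPL1 - 20 * log10(r2 / r1)
Compute ratio: r2 / r1 = 41.2 / 2.6 = 15.8462
Compute log10: log10(15.8462) = 1.199925
Compute drop: 20 * 1.199925 = 23.9985
SPL2 = 74.3 - 23.9985 = 50.3

50.3 dB


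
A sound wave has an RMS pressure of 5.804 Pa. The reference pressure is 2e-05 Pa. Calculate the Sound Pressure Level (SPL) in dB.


Given values:
  p = 5.804 Pa
  p_ref = 2e-05 Pa
Formula: SPL = 20 * log10(p / p_ref)
Compute ratio: p / p_ref = 5.804 / 2e-05 = 290200
Compute log10: log10(290200) = 5.462697
Multiply: SPL = 20 * 5.462697 = 109.25

109.25 dB


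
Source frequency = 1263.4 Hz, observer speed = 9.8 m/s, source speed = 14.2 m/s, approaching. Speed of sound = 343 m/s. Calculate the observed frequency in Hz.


Given values:
  f_s = 1263.4 Hz, v_o = 9.8 m/s, v_s = 14.2 m/s
  Direction: approaching
Formula: f_o = f_s * (c + v_o) / (c - v_s)
Numerator: c + v_o = 343 + 9.8 = 352.8
Denominator: c - v_s = 343 - 14.2 = 328.8
f_o = 1263.4 * 352.8 / 328.8 = 1355.62

1355.62 Hz


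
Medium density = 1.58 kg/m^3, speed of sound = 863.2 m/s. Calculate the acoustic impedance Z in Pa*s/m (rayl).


Given values:
  rho = 1.58 kg/m^3
  c = 863.2 m/s
Formula: Z = rho * c
Z = 1.58 * 863.2
Z = 1363.86

1363.86 rayl


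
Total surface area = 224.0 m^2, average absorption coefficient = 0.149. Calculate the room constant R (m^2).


Given values:
  S = 224.0 m^2, alpha = 0.149
Formula: R = S * alpha / (1 - alpha)
Numerator: 224.0 * 0.149 = 33.376
Denominator: 1 - 0.149 = 0.851
R = 33.376 / 0.851 = 39.22

39.22 m^2


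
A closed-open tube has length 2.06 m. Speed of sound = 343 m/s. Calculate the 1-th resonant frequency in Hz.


Given values:
  Tube type: closed-open, L = 2.06 m, c = 343 m/s, n = 1
Formula: f_n = (2n - 1) * c / (4 * L)
Compute 2n - 1 = 2*1 - 1 = 1
Compute 4 * L = 4 * 2.06 = 8.24
f = 1 * 343 / 8.24
f = 41.63

41.63 Hz


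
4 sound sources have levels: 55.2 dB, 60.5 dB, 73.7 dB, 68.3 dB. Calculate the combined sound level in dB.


Formula: L_total = 10 * log10( sum(10^(Li/10)) )
  Source 1: 10^(55.2/10) = 331131.1215
  Source 2: 10^(60.5/10) = 1122018.4543
  Source 3: 10^(73.7/10) = 23442288.1532
  Source 4: 10^(68.3/10) = 6760829.7539
Sum of linear values = 31656267.4829
L_total = 10 * log10(31656267.4829) = 75.0

75.0 dB


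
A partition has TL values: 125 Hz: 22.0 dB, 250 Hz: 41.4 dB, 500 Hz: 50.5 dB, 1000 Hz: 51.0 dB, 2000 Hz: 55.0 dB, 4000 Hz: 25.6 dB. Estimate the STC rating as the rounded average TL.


Given TL values at each frequency:
  125 Hz: 22.0 dB
  250 Hz: 41.4 dB
  500 Hz: 50.5 dB
  1000 Hz: 51.0 dB
  2000 Hz: 55.0 dB
  4000 Hz: 25.6 dB
Formula: STC ~ round(average of TL values)
Sum = 22.0 + 41.4 + 50.5 + 51.0 + 55.0 + 25.6 = 245.5
Average = 245.5 / 6 = 40.92
Rounded: 41

41


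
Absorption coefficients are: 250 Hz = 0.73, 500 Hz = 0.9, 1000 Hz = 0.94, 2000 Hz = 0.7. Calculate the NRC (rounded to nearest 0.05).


Given values:
  a_250 = 0.73, a_500 = 0.9
  a_1000 = 0.94, a_2000 = 0.7
Formula: NRC = (a250 + a500 + a1000 + a2000) / 4
Sum = 0.73 + 0.9 + 0.94 + 0.7 = 3.27
NRC = 3.27 / 4 = 0.8175
Rounded to nearest 0.05: 0.8

0.8


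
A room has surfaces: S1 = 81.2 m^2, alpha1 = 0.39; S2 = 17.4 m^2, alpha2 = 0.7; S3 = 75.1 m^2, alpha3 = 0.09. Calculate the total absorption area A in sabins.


Given surfaces:
  Surface 1: 81.2 * 0.39 = 31.668
  Surface 2: 17.4 * 0.7 = 12.18
  Surface 3: 75.1 * 0.09 = 6.759
Formula: A = sum(Si * alpha_i)
A = 31.668 + 12.18 + 6.759
A = 50.61

50.61 sabins


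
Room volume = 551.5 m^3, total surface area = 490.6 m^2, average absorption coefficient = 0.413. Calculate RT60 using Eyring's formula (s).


Given values:
  V = 551.5 m^3, S = 490.6 m^2, alpha = 0.413
Formula: RT60 = 0.161 * V / (-S * ln(1 - alpha))
Compute ln(1 - 0.413) = ln(0.587) = -0.53273
Denominator: -490.6 * -0.53273 = 261.3573
Numerator: 0.161 * 551.5 = 88.7915
RT60 = 88.7915 / 261.3573 = 0.34

0.34 s


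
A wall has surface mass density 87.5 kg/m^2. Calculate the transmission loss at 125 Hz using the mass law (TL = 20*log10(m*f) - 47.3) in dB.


Given values:
  m = 87.5 kg/m^2, f = 125 Hz
Formula: TL = 20 * log10(m * f) - 47.3
Compute m * f = 87.5 * 125 = 10937.5
Compute log10(10937.5) = 4.038918
Compute 20 * 4.038918 = 80.7784
TL = 80.7784 - 47.3 = 33.48

33.48 dB


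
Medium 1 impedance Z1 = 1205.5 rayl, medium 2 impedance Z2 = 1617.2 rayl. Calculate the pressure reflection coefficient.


Given values:
  Z1 = 1205.5 rayl, Z2 = 1617.2 rayl
Formula: R = (Z2 - Z1) / (Z2 + Z1)
Numerator: Z2 - Z1 = 1617.2 - 1205.5 = 411.7
Denominator: Z2 + Z1 = 1617.2 + 1205.5 = 2822.7
R = 411.7 / 2822.7 = 0.1459

0.1459


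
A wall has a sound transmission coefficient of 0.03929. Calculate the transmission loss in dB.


Given values:
  tau = 0.03929
Formula: TL = 10 * log10(1 / tau)
Compute 1 / tau = 1 / 0.03929 = 25.4518
Compute log10(25.4518) = 1.405719
TL = 10 * 1.405719 = 14.06

14.06 dB


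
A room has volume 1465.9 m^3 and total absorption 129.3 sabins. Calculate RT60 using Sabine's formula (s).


Given values:
  V = 1465.9 m^3
  A = 129.3 sabins
Formula: RT60 = 0.161 * V / A
Numerator: 0.161 * 1465.9 = 236.0099
RT60 = 236.0099 / 129.3 = 1.825

1.825 s


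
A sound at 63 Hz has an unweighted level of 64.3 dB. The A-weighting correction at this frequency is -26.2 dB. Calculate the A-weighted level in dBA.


Given values:
  SPL = 64.3 dB
  A-weighting at 63 Hz = -26.2 dB
Formula: L_A = SPL + A_weight
L_A = 64.3 + (-26.2)
L_A = 38.1

38.1 dBA


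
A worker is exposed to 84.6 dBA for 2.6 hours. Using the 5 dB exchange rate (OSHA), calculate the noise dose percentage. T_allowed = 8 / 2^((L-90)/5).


Given values:
  L = 84.6 dBA, T = 2.6 hours
Formula: T_allowed = 8 / 2^((L - 90) / 5)
Compute exponent: (84.6 - 90) / 5 = -1.08
Compute 2^(-1.08) = 0.473029
T_allowed = 8 / 0.473029 = 16.912282 hours
Dose = (T / T_allowed) * 100
Dose = (2.6 / 16.912282) * 100 = 15.37

15.37 %


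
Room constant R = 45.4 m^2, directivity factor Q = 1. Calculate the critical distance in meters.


Given values:
  R = 45.4 m^2, Q = 1
Formula: d_c = 0.141 * sqrt(Q * R)
Compute Q * R = 1 * 45.4 = 45.4
Compute sqrt(45.4) = 6.738
d_c = 0.141 * 6.738 = 0.95

0.95 m


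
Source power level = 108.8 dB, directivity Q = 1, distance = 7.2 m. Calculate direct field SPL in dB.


Given values:
  Lw = 108.8 dB, Q = 1, r = 7.2 m
Formula: SPL = Lw + 10 * log10(Q / (4 * pi * r^2))
Compute 4 * pi * r^2 = 4 * pi * 7.2^2 = 651.4407
Compute Q / denom = 1 / 651.4407 = 0.00153506
Compute 10 * log10(0.00153506) = -28.1387
SPL = 108.8 + (-28.1387) = 80.66

80.66 dB


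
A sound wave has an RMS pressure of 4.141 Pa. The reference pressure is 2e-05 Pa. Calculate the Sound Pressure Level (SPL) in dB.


Given values:
  p = 4.141 Pa
  p_ref = 2e-05 Pa
Formula: SPL = 20 * log10(p / p_ref)
Compute ratio: p / p_ref = 4.141 / 2e-05 = 207050
Compute log10: log10(207050) = 5.316075
Multiply: SPL = 20 * 5.316075 = 106.32

106.32 dB


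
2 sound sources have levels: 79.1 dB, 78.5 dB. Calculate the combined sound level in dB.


Formula: L_total = 10 * log10( sum(10^(Li/10)) )
  Source 1: 10^(79.1/10) = 81283051.6164
  Source 2: 10^(78.5/10) = 70794578.4384
Sum of linear values = 152077630.0548
L_total = 10 * log10(152077630.0548) = 81.82

81.82 dB


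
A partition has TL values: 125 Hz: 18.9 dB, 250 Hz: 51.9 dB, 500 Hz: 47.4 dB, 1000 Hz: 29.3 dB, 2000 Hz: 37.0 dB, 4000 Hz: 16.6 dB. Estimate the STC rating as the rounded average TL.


Given TL values at each frequency:
  125 Hz: 18.9 dB
  250 Hz: 51.9 dB
  500 Hz: 47.4 dB
  1000 Hz: 29.3 dB
  2000 Hz: 37.0 dB
  4000 Hz: 16.6 dB
Formula: STC ~ round(average of TL values)
Sum = 18.9 + 51.9 + 47.4 + 29.3 + 37.0 + 16.6 = 201.1
Average = 201.1 / 6 = 33.52
Rounded: 34

34


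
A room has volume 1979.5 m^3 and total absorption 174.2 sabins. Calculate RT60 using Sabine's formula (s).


Given values:
  V = 1979.5 m^3
  A = 174.2 sabins
Formula: RT60 = 0.161 * V / A
Numerator: 0.161 * 1979.5 = 318.6995
RT60 = 318.6995 / 174.2 = 1.83

1.83 s


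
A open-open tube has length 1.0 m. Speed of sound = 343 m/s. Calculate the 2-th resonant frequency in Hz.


Given values:
  Tube type: open-open, L = 1.0 m, c = 343 m/s, n = 2
Formula: f_n = n * c / (2 * L)
Compute 2 * L = 2 * 1.0 = 2.0
f = 2 * 343 / 2.0
f = 343.0

343.0 Hz


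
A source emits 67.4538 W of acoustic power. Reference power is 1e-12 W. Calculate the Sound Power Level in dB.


Given values:
  W = 67.4538 W
  W_ref = 1e-12 W
Formula: SWL = 10 * log10(W / W_ref)
Compute ratio: W / W_ref = 67453800000000
Compute log10: log10(67453800000000) = 13.829006
Multiply: SWL = 10 * 13.829006 = 138.29

138.29 dB


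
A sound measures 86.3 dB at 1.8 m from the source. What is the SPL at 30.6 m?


Given values:
  SPL1 = 86.3 dB, r1 = 1.8 m, r2 = 30.6 m
Formula: SPL2 = SPL1 - 20 * log10(r2 / r1)
Compute ratio: r2 / r1 = 30.6 / 1.8 = 17.0
Compute log10: log10(17.0) = 1.230449
Compute drop: 20 * 1.230449 = 24.609
SPL2 = 86.3 - 24.609 = 61.69

61.69 dB


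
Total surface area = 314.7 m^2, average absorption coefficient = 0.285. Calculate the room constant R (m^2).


Given values:
  S = 314.7 m^2, alpha = 0.285
Formula: R = S * alpha / (1 - alpha)
Numerator: 314.7 * 0.285 = 89.6895
Denominator: 1 - 0.285 = 0.715
R = 89.6895 / 0.715 = 125.44

125.44 m^2


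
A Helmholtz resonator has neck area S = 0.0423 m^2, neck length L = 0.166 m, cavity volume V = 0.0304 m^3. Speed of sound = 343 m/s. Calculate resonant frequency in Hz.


Given values:
  S = 0.0423 m^2, L = 0.166 m, V = 0.0304 m^3, c = 343 m/s
Formula: f = (c / (2*pi)) * sqrt(S / (V * L))
Compute V * L = 0.0304 * 0.166 = 0.0050464
Compute S / (V * L) = 0.0423 / 0.0050464 = 8.3822
Compute sqrt(8.3822) = 2.895203
Compute c / (2*pi) = 343 / 6.283185 = 54.590148
f = 54.590148 * 2.895203 = 158.05

158.05 Hz


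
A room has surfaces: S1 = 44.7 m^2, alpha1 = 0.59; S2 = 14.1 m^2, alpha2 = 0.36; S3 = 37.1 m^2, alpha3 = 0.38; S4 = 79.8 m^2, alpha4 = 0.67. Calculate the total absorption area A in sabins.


Given surfaces:
  Surface 1: 44.7 * 0.59 = 26.373
  Surface 2: 14.1 * 0.36 = 5.076
  Surface 3: 37.1 * 0.38 = 14.098
  Surface 4: 79.8 * 0.67 = 53.466
Formula: A = sum(Si * alpha_i)
A = 26.373 + 5.076 + 14.098 + 53.466
A = 99.01

99.01 sabins


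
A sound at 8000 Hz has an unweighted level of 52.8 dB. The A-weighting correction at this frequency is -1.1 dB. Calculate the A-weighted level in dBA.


Given values:
  SPL = 52.8 dB
  A-weighting at 8000 Hz = -1.1 dB
Formula: L_A = SPL + A_weight
L_A = 52.8 + (-1.1)
L_A = 51.7

51.7 dBA


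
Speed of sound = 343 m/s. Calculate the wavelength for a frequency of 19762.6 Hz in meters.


Given values:
  c = 343 m/s, f = 19762.6 Hz
Formula: lambda = c / f
lambda = 343 / 19762.6
lambda = 0.0174

0.0174 m


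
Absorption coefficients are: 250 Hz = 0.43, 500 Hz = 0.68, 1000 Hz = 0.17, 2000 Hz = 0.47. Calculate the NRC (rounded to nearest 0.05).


Given values:
  a_250 = 0.43, a_500 = 0.68
  a_1000 = 0.17, a_2000 = 0.47
Formula: NRC = (a250 + a500 + a1000 + a2000) / 4
Sum = 0.43 + 0.68 + 0.17 + 0.47 = 1.75
NRC = 1.75 / 4 = 0.4375
Rounded to nearest 0.05: 0.45

0.45


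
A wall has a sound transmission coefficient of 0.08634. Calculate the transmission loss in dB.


Given values:
  tau = 0.08634
Formula: TL = 10 * log10(1 / tau)
Compute 1 / tau = 1 / 0.08634 = 11.5821
Compute log10(11.5821) = 1.063787
TL = 10 * 1.063787 = 10.64

10.64 dB


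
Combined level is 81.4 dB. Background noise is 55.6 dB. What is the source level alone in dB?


Given values:
  L_total = 81.4 dB, L_bg = 55.6 dB
Formula: L_source = 10 * log10(10^(L_total/10) - 10^(L_bg/10))
Convert to linear:
  10^(81.4/10) = 138038426.4603
  10^(55.6/10) = 363078.0548
Difference: 138038426.4603 - 363078.0548 = 137675348.4055
L_source = 10 * log10(137675348.4055) = 81.39

81.39 dB


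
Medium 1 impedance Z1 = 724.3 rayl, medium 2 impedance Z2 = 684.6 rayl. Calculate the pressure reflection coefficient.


Given values:
  Z1 = 724.3 rayl, Z2 = 684.6 rayl
Formula: R = (Z2 - Z1) / (Z2 + Z1)
Numerator: Z2 - Z1 = 684.6 - 724.3 = -39.7
Denominator: Z2 + Z1 = 684.6 + 724.3 = 1408.9
R = -39.7 / 1408.9 = -0.0282

-0.0282


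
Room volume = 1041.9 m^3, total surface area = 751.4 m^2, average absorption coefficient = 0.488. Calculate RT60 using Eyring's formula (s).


Given values:
  V = 1041.9 m^3, S = 751.4 m^2, alpha = 0.488
Formula: RT60 = 0.161 * V / (-S * ln(1 - alpha))
Compute ln(1 - 0.488) = ln(0.512) = -0.669431
Denominator: -751.4 * -0.669431 = 503.0105
Numerator: 0.161 * 1041.9 = 167.7459
RT60 = 167.7459 / 503.0105 = 0.333

0.333 s


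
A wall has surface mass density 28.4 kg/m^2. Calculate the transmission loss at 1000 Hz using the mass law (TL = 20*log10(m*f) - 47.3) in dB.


Given values:
  m = 28.4 kg/m^2, f = 1000 Hz
Formula: TL = 20 * log10(m * f) - 47.3
Compute m * f = 28.4 * 1000 = 28400.0
Compute log10(28400.0) = 4.453318
Compute 20 * 4.453318 = 89.0664
TL = 89.0664 - 47.3 = 41.77

41.77 dB


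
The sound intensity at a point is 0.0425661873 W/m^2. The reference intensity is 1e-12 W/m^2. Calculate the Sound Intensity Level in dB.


Given values:
  I = 0.0425661873 W/m^2
  I_ref = 1e-12 W/m^2
Formula: SIL = 10 * log10(I / I_ref)
Compute ratio: I / I_ref = 42566187300
Compute log10: log10(42566187300) = 10.629065
Multiply: SIL = 10 * 10.629065 = 106.29

106.29 dB


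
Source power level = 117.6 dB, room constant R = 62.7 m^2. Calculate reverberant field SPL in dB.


Given values:
  Lw = 117.6 dB, R = 62.7 m^2
Formula: SPL = Lw + 10 * log10(4 / R)
Compute 4 / R = 4 / 62.7 = 0.063796
Compute 10 * log10(0.063796) = -11.9521
SPL = 117.6 + (-11.9521) = 105.65

105.65 dB


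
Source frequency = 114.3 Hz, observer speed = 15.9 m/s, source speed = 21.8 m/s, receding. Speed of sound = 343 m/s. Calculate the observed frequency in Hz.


Given values:
  f_s = 114.3 Hz, v_o = 15.9 m/s, v_s = 21.8 m/s
  Direction: receding
Formula: f_o = f_s * (c - v_o) / (c + v_s)
Numerator: c - v_o = 343 - 15.9 = 327.1
Denominator: c + v_s = 343 + 21.8 = 364.8
f_o = 114.3 * 327.1 / 364.8 = 102.49

102.49 Hz


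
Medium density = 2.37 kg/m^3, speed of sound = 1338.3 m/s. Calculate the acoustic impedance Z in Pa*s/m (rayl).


Given values:
  rho = 2.37 kg/m^3
  c = 1338.3 m/s
Formula: Z = rho * c
Z = 2.37 * 1338.3
Z = 3171.77

3171.77 rayl


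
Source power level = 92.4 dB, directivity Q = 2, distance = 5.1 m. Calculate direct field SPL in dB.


Given values:
  Lw = 92.4 dB, Q = 2, r = 5.1 m
Formula: SPL = Lw + 10 * log10(Q / (4 * pi * r^2))
Compute 4 * pi * r^2 = 4 * pi * 5.1^2 = 326.8513
Compute Q / denom = 2 / 326.8513 = 0.00611899
Compute 10 * log10(0.00611899) = -22.1332
SPL = 92.4 + (-22.1332) = 70.27

70.27 dB


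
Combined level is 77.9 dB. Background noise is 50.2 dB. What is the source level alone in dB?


Given values:
  L_total = 77.9 dB, L_bg = 50.2 dB
Formula: L_source = 10 * log10(10^(L_total/10) - 10^(L_bg/10))
Convert to linear:
  10^(77.9/10) = 61659500.1861
  10^(50.2/10) = 104712.8548
Difference: 61659500.1861 - 104712.8548 = 61554787.3313
L_source = 10 * log10(61554787.3313) = 77.89

77.89 dB
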